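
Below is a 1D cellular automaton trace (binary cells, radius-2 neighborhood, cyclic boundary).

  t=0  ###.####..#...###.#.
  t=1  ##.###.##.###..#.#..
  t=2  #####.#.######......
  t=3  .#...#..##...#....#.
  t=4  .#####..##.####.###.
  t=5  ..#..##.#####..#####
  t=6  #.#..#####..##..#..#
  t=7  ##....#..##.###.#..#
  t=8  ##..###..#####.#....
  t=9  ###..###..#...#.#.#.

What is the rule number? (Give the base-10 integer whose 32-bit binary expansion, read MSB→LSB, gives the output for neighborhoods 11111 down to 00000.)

  nb #####: next=.  (t=2,i=2, bit31=0)
  nb ####.: next=.  (t=0,i=6, bit30=0)
  nb ###.#: next=.  (t=0,i=2, bit29=0)
  nb ###..: next=#  (t=0,i=7, bit28=1)
  nb ##.##: next=#  (t=0,i=3, bit27=1)
  nb ##.#.: next=#  (t=0,i=17, bit26=1)
  nb ##..#: next=#  (t=0,i=8, bit25=1)
  nb ##...: next=.  (t=2,i=14, bit24=0)
  nb #.###: next=#  (t=0,i=0, bit23=1)
  nb #.##.: next=.  (t=1,i=7, bit22=0)
  nb #.#.#: next=.  (t=0,i=18, bit21=0)
  nb #.#..: next=.  (t=1,i=17, bit20=0)
  nb #..##: next=.  (t=1,i=19, bit19=0)
  nb #..#.: next=.  (t=0,i=9, bit18=0)
  nb #...#: next=#  (t=0,i=12, bit17=1)
  nb #....: next=.  (t=2,i=15, bit16=0)
  nb .####: next=#  (t=0,i=5, bit15=1)
  nb .###.: next=#  (t=0,i=1, bit14=1)
  nb .##.#: next=#  (t=1,i=1, bit13=1)
  nb .##..: next=#  (t=3,i=9, bit12=1)
  nb .#.##: next=.  (t=0,i=19, bit11=0)
  nb .#.#.: next=.  (t=1,i=16, bit10=0)
  nb .#..#: next=.  (t=1,i=18, bit9=0)
  nb .#...: next=#  (t=0,i=11, bit8=1)
  nb ..###: next=.  (t=0,i=14, bit7=0)
  nb ..##.: next=#  (t=1,i=0, bit6=1)
  nb ..#.#: next=.  (t=1,i=15, bit5=0)
  nb ..#..: next=#  (t=0,i=10, bit4=1)
  nb ...##: next=.  (t=0,i=13, bit3=0)
  nb ...#.: next=#  (t=3,i=4, bit2=1)
  nb ....#: next=#  (t=2,i=18, bit1=1)
  nb .....: next=.  (t=2,i=16, bit0=0)
  bits 00011110100000101111000101010110 = 511897942

511897942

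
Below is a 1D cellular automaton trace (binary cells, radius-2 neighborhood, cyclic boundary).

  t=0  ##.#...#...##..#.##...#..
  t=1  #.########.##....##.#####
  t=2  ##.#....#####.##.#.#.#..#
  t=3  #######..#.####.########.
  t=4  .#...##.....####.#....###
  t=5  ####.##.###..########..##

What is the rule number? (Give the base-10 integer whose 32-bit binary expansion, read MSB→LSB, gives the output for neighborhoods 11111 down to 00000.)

  nb #####: next=.  (t=1,i=4, bit31=0)
  nb ####.: next=#  (t=1,i=8, bit30=1)
  nb ###.#: next=#  (t=1,i=0, bit29=1)
  nb ###..: next=#  (t=3,i=6, bit28=1)
  nb ##.##: next=#  (t=1,i=1, bit27=1)
  nb ##.#.: next=#  (t=0,i=2, bit26=1)
  nb ##..#: next=.  (t=0,i=13, bit25=0)
  nb ##...: next=.  (t=0,i=19, bit24=0)
  nb #.###: next=.  (t=1,i=2, bit23=0)
  nb #.##.: next=#  (t=0,i=17, bit22=1)
  nb #.#.#: next=#  (t=2,i=17, bit21=1)
  nb #.#..: next=#  (t=0,i=3, bit20=1)
  nb #..##: next=#  (t=0,i=24, bit19=1)
  nb #..#.: next=.  (t=0,i=14, bit18=0)
  nb #...#: next=#  (t=0,i=5, bit17=1)
  nb #....: next=#  (t=1,i=14, bit16=1)
  nb .####: next=#  (t=1,i=3, bit15=1)
  nb .###.: next=#  (t=2,i=0, bit14=1)
  nb .##.#: next=.  (t=0,i=1, bit13=0)
  nb .##..: next=#  (t=0,i=12, bit12=1)
  nb .#.##: next=.  (t=0,i=16, bit11=0)
  nb .#.#.: next=#  (t=2,i=18, bit10=1)
  nb .#..#: next=#  (t=0,i=23, bit9=1)
  nb .#...: next=#  (t=0,i=4, bit8=1)
  nb ..###: next=.  (t=2,i=8, bit7=0)
  nb ..##.: next=#  (t=0,i=0, bit6=1)
  nb ..#.#: next=.  (t=0,i=15, bit5=0)
  nb ..#..: next=#  (t=0,i=7, bit4=1)
  nb ...##: next=.  (t=0,i=10, bit3=0)
  nb ...#.: next=#  (t=0,i=6, bit2=1)
  nb ....#: next=#  (t=1,i=15, bit1=1)
  nb .....: next=#  (t=4,i=9, bit0=1)
  bits 01111100011110111101011101010111 = 2088490839

2088490839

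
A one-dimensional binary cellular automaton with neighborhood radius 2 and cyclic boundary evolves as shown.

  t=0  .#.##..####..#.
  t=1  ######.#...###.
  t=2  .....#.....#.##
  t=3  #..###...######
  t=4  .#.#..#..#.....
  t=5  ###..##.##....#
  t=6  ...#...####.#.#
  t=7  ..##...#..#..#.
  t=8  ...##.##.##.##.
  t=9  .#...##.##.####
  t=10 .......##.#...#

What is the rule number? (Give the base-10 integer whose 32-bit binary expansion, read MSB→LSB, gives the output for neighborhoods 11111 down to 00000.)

  ##### -> .   bit 31 = 0  t=1,i=2
  ####. -> .   bit 30 = 0  t=0,i=9
  ###.# -> #   bit 29 = 1  t=1,i=5
  ###.. -> .   bit 28 = 0  t=0,i=10
  ##.## -> #   bit 27 = 1  t=1,i=14
  ##.#. -> .   bit 26 = 0  t=1,i=6
  ##..# -> #   bit 25 = 1  t=0,i=5
  ##... -> #   bit 24 = 1  t=2,i=0
  #.### -> .   bit 23 = 0  t=1,i=0
  #.##. -> #   bit 22 = 1  t=0,i=3
  #.#.# -> .   bit 21 = 0  t=6,i=12
  #.#.. -> .   bit 20 = 0  t=1,i=7
  #..## -> .   bit 19 = 0  t=0,i=6
  #..#. -> #   bit 18 = 1  t=0,i=0
  #...# -> .   bit 17 = 0  t=1,i=9
  #.... -> .   bit 16 = 0  t=2,i=1
  .#### -> .   bit 15 = 0  t=0,i=8
  .###. -> .   bit 14 = 0  t=1,i=12
  .##.# -> .   bit 13 = 0  t=5,i=6
  .##.. -> #   bit 12 = 1  t=0,i=4
  .#.## -> #   bit 11 = 1  t=0,i=2
  .#.#. -> #   bit 10 = 1  t=4,i=2
  .#..# -> .   bit 9 = 0  t=0,i=14
  .#... -> .   bit 8 = 0  t=1,i=8
  ..### -> #   bit 7 = 1  t=0,i=7
  ..##. -> .   bit 6 = 0  t=5,i=5
  ..#.# -> #   bit 5 = 1  t=0,i=1
  ..#.. -> #   bit 4 = 1  t=0,i=13
  ...## -> .   bit 3 = 0  t=1,i=10
  ...#. -> #   bit 2 = 1  t=2,i=4
  ....# -> #   bit 1 = 1  t=2,i=3
  ..... -> .   bit 0 = 0  t=2,i=2
  bits 00101011010001000001110010110110 = 725884086

725884086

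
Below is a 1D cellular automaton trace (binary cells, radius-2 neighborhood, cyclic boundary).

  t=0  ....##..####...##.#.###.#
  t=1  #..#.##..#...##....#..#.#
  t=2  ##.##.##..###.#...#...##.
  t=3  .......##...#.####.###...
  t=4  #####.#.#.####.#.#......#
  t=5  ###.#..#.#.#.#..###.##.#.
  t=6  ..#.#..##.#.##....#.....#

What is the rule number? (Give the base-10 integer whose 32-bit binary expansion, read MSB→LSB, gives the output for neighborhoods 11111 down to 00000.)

2719128877

  ##### -> #   bit 31 = 1  t=4,i=1
  ####. -> .   bit 30 = 0  t=0,i=10
  ###.# -> #   bit 29 = 1  t=0,i=22
  ###.. -> .   bit 28 = 0  t=0,i=11
  ##.## -> .   bit 27 = 0  t=2,i=2
  ##.#. -> .   bit 26 = 0  t=0,i=17
  ##..# -> #   bit 25 = 1  t=0,i=6
  ##... -> .   bit 24 = 0  t=0,i=12
  #.### -> .   bit 23 = 0  t=0,i=20
  #.##. -> .   bit 22 = 0  t=1,i=5
  #.#.# -> .   bit 21 = 0  t=0,i=18
  #.#.. -> #   bit 20 = 1  t=0,i=24
  #..## -> .   bit 19 = 0  t=0,i=7
  #..#. -> .   bit 18 = 0  t=1,i=2
  #...# -> #   bit 17 = 1  t=0,i=13
  #.... -> .   bit 16 = 0  t=0,i=1
  .#### -> #   bit 15 = 1  t=0,i=9
  .###. -> .   bit 14 = 0  t=0,i=21
  .##.# -> .   bit 13 = 0  t=0,i=16
  .##.. -> #   bit 12 = 1  t=0,i=5
  .#.## -> #   bit 11 = 1  t=0,i=19
  .#.#. -> #   bit 10 = 1  t=4,i=7
  .#..# -> .   bit 9 = 0  t=1,i=20
  .#... -> #   bit 8 = 1  t=0,i=0
  ..### -> .   bit 7 = 0  t=0,i=8
  ..##. -> .   bit 6 = 0  t=0,i=4
  ..#.# -> #   bit 5 = 1  t=1,i=3
  ..#.. -> .   bit 4 = 0  t=1,i=9
  ...## -> #   bit 3 = 1  t=0,i=3
  ...#. -> #   bit 2 = 1  t=1,i=18
  ....# -> .   bit 1 = 0  t=0,i=2
  ..... -> #   bit 0 = 1  t=3,i=0
  bits 10100010000100101001110100101101 = 2719128877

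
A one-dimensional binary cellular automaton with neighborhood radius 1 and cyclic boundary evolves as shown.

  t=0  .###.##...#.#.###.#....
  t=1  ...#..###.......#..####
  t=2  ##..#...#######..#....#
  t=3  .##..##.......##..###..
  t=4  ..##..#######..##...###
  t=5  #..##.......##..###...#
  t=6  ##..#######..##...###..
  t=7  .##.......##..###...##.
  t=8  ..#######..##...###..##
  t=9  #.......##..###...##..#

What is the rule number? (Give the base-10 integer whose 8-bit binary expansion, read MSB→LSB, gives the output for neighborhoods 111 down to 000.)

  [7] ### => .  t=0,i=2
  [6] ##. => #  t=0,i=3
  [5] #.# => .  t=0,i=4
  [4] #.. => #  t=0,i=7
  [3] .## => .  t=0,i=1
  [2] .#. => .  t=0,i=10
  [1] ..# => .  t=0,i=0
  [0] ... => #  t=0,i=8
  bits 01010001 = 81

81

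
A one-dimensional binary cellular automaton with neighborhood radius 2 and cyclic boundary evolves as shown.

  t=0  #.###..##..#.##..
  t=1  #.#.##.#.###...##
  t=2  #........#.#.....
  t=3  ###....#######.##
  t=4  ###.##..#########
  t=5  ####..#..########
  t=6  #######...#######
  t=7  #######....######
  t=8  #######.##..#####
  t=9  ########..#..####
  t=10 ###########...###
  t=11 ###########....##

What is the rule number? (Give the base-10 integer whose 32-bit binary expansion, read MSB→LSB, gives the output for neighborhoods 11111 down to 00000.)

4204103030

  [31] ##### => #  t=3,i=0
  [30] ####. => #  t=3,i=1
  [29] ###.# => #  t=1,i=0
  [28] ###.. => #  t=0,i=4
  [27] ##.## => #  t=3,i=14
  [26] ##.#. => .  t=1,i=1
  [25] ##..# => #  t=0,i=5
  [24] ##... => .  t=1,i=12
  [23] #.### => #  t=0,i=2
  [22] #.##. => .  t=0,i=13
  [21] #.#.# => .  t=1,i=2
  [20] #.#.. => #  t=2,i=11
  [19] #..## => .  t=0,i=6
  [18] #..#. => #  t=0,i=10
  [17] #...# => .  t=1,i=13
  [16] #.... => #  t=2,i=2
  [15] .#### => #  t=3,i=8
  [14] .###. => .  t=0,i=3
  [13] .##.# => .  t=1,i=5
  [12] .##.. => .  t=0,i=8
  [11] .#.## => .  t=0,i=1
  [10] .#.#. => #  t=2,i=10
  [9] .#..# => .  t=5,i=7
  [8] .#... => #  t=2,i=1
  [7] ..### => .  t=1,i=15
  [6] ..##. => #  t=0,i=7
  [5] ..#.# => #  t=0,i=0
  [4] ..#.. => #  t=2,i=0
  [3] ...## => .  t=1,i=14
  [2] ...#. => #  t=2,i=8
  [1] ....# => #  t=2,i=7
  [0] ..... => .  t=2,i=3
  bits 11111010100101011000010101110110 = 4204103030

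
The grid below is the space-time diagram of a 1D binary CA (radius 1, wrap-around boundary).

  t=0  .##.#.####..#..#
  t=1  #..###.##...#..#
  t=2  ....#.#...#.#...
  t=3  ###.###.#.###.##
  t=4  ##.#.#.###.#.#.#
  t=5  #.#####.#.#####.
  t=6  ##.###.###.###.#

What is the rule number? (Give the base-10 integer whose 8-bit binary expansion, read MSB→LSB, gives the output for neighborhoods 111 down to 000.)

165

  [7] ### => #  t=0,i=7
  [6] ##. => .  t=0,i=2
  [5] #.# => #  t=0,i=0
  [4] #.. => .  t=0,i=10
  [3] .## => .  t=0,i=1
  [2] .#. => #  t=0,i=4
  [1] ..# => .  t=0,i=11
  [0] ... => #  t=1,i=10
  bits 10100101 = 165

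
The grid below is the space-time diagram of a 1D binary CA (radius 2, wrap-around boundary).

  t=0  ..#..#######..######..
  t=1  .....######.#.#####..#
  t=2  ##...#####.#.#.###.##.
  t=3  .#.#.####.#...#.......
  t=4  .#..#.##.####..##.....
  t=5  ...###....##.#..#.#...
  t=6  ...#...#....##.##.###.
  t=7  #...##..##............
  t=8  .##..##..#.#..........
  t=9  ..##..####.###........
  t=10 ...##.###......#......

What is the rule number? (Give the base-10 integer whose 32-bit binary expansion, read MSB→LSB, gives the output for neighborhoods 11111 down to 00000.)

  nb #####: next=#  (t=0,i=7, bit31=1)
  nb ####.: next=#  (t=0,i=10, bit30=1)
  nb ###.#: next=.  (t=1,i=10, bit29=0)
  nb ###..: next=.  (t=0,i=11, bit28=0)
  nb ##.##: next=.  (t=2,i=18, bit27=0)
  nb ##.#.: next=#  (t=1,i=11, bit26=1)
  nb ##..#: next=#  (t=0,i=12, bit25=1)
  nb ##...: next=.  (t=0,i=20, bit24=0)
  nb #.###: next=.  (t=1,i=14, bit23=0)
  nb #.##.: next=.  (t=2,i=0, bit22=0)
  nb #.#.#: next=.  (t=1,i=12, bit21=0)
  nb #.#..: next=#  (t=3,i=10, bit20=1)
  nb #..##: next=.  (t=0,i=4, bit19=0)
  nb #..#.: next=#  (t=1,i=20, bit18=1)
  nb #...#: next=#  (t=2,i=3, bit17=1)
  nb #....: next=#  (t=0,i=21, bit16=1)
  nb .####: next=#  (t=0,i=6, bit15=1)
  nb .###.: next=.  (t=2,i=16, bit14=0)
  nb .##.#: next=.  (t=2,i=20, bit13=0)
  nb .##..: next=#  (t=2,i=1, bit12=1)
  nb .#.##: next=#  (t=1,i=13, bit11=1)
  nb .#.#.: next=.  (t=2,i=12, bit10=0)
  nb .#..#: next=.  (t=0,i=3, bit9=0)
  nb .#...: next=#  (t=1,i=0, bit8=1)
  nb ..###: next=#  (t=0,i=5, bit7=1)
  nb ..##.: next=.  (t=4,i=15, bit6=0)
  nb ..#.#: next=#  (t=3,i=1, bit5=1)
  nb ..#..: next=.  (t=0,i=2, bit4=0)
  nb ...##: next=.  (t=1,i=4, bit3=0)
  nb ...#.: next=.  (t=0,i=1, bit2=0)
  nb ....#: next=.  (t=0,i=0, bit1=0)
  nb .....: next=.  (t=1,i=2, bit0=0)
  bits 11000110000101111001100110100000 = 3323435424

3323435424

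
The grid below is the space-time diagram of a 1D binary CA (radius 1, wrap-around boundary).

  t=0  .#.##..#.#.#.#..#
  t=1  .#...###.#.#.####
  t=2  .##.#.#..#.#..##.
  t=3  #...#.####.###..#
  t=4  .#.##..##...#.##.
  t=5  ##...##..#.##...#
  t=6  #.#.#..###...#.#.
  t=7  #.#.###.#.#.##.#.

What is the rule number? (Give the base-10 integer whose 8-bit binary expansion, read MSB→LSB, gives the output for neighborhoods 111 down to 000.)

  nb ###: next=#  (t=1,i=6, bit7=1)
  nb ##.: next=.  (t=0,i=4, bit6=0)
  nb #.#: next=.  (t=0,i=0, bit5=0)
  nb #..: next=#  (t=0,i=5, bit4=1)
  nb .##: next=.  (t=0,i=3, bit3=0)
  nb .#.: next=#  (t=0,i=1, bit2=1)
  nb ..#: next=#  (t=0,i=6, bit1=1)
  nb ...: next=.  (t=1,i=3, bit0=0)
  bits 10010110 = 150

150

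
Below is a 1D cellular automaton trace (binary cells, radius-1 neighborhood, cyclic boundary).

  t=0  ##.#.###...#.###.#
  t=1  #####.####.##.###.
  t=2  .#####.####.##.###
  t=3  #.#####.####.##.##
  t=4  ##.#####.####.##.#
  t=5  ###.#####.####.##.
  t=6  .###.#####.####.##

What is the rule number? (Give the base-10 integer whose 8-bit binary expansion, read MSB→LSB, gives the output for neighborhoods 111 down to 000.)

  ### -> #   bit 7 = 1  t=0,i=0
  ##. -> #   bit 6 = 1  t=0,i=1
  #.# -> #   bit 5 = 1  t=0,i=2
  #.. -> #   bit 4 = 1  t=0,i=8
  .## -> .   bit 3 = 0  t=0,i=5
  .#. -> #   bit 2 = 1  t=0,i=3
  ..# -> .   bit 1 = 0  t=0,i=10
  ... -> #   bit 0 = 1  t=0,i=9
  bits 11110101 = 245

245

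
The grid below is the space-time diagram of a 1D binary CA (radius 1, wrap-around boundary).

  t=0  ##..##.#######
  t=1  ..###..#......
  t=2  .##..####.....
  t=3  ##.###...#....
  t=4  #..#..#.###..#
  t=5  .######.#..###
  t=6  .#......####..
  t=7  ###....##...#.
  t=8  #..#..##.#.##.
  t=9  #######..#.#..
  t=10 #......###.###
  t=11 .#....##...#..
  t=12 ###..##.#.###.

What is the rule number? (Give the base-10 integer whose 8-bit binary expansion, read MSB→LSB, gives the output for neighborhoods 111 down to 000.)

30

  ###|.  b7=0 t=0,i=0
  ##.|.  b6=0 t=0,i=1
  #.#|.  b5=0 t=0,i=6
  #..|#  b4=1 t=0,i=2
  .##|#  b3=1 t=0,i=4
  .#.|#  b2=1 t=1,i=7
  ..#|#  b1=1 t=0,i=3
  ...|.  b0=0 t=1,i=0
  bits 00011110 = 30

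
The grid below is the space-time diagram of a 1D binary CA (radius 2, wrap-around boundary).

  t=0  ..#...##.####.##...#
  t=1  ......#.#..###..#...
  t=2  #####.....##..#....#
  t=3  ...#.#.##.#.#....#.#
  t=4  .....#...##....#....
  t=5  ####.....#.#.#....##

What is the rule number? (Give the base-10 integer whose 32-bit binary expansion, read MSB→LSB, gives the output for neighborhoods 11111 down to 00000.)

1864892611

  #####|.  b31=0 t=2,i=1
  ####.|#  b30=1 t=0,i=11
  ###.#|#  b29=1 t=0,i=12
  ###..|.  b28=0 t=1,i=13
  ##.##|#  b27=1 t=0,i=8
  ##.#.|#  b26=1 t=3,i=9
  ##..#|#  b25=1 t=1,i=14
  ##...|#  b24=1 t=0,i=16
  #.###|.  b23=0 t=0,i=9
  #.##.|.  b22=0 t=0,i=14
  #.#.#|#  b21=1 t=3,i=5
  #.#..|.  b20=0 t=1,i=8
  #..##|#  b19=1 t=1,i=10
  #..#.|.  b18=0 t=0,i=1
  #...#|.  b17=0 t=0,i=4
  #....|.  b16=0 t=1,i=18
  .####|.  b15=0 t=0,i=10
  .###.|.  b14=0 t=1,i=12
  .##.#|.  b13=0 t=0,i=7
  .##..|.  b12=0 t=0,i=15
  .#.##|.  b11=0 t=3,i=6
  .#.#.|.  b10=0 t=1,i=7
  .#..#|.  b9=0 t=0,i=0
  .#...|.  b8=0 t=0,i=3
  ..###|#  b7=1 t=1,i=11
  ..##.|#  b6=1 t=0,i=6
  ..#.#|.  b5=0 t=1,i=6
  ..#..|.  b4=0 t=0,i=2
  ...##|.  b3=0 t=0,i=5
  ...#.|.  b2=0 t=0,i=18
  ....#|#  b1=1 t=1,i=4
  .....|#  b0=1 t=1,i=0
  bits 01101111001010000000000011000011 = 1864892611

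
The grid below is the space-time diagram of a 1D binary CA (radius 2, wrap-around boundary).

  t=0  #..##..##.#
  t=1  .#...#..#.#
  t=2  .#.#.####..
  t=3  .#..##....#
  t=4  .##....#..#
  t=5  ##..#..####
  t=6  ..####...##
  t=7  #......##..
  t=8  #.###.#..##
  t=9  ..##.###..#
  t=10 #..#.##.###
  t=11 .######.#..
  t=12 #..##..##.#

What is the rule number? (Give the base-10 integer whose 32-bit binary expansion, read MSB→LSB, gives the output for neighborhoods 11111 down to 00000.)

2262264377

  ##### -> #   bit 31 = 1  t=5,i=9
  ####. -> .   bit 30 = 0  t=2,i=7
  ###.# -> .   bit 29 = 0  t=8,i=0
  ###.. -> .   bit 28 = 0  t=2,i=8
  ##.## -> .   bit 27 = 0  t=0,i=9
  ##.#. -> #   bit 26 = 1  t=8,i=5
  ##..# -> #   bit 25 = 1  t=0,i=1
  ##... -> .   bit 24 = 0  t=2,i=9
  #.### -> #   bit 23 = 1  t=2,i=5
  #.##. -> #   bit 22 = 1  t=0,i=10
  #.#.# -> .   bit 21 = 0  t=1,i=10
  #.#.. -> #   bit 20 = 1  t=1,i=1
  #..## -> .   bit 19 = 0  t=0,i=2
  #..#. -> #   bit 18 = 1  t=1,i=7
  #...# -> #   bit 17 = 1  t=1,i=3
  #.... -> #   bit 16 = 1  t=3,i=7
  .#### -> .   bit 15 = 0  t=2,i=6
  .###. -> #   bit 14 = 1  t=8,i=3
  .##.# -> #   bit 13 = 1  t=0,i=8
  .##.. -> .   bit 12 = 0  t=0,i=0
  .#.## -> #   bit 11 = 1  t=2,i=4
  .#.#. -> .   bit 10 = 0  t=1,i=0
  .#..# -> #   bit 9 = 1  t=1,i=6
  .#... -> .   bit 8 = 0  t=1,i=2
  ..### -> .   bit 7 = 0  t=5,i=7
  ..##. -> .   bit 6 = 0  t=0,i=3
  ..#.# -> #   bit 5 = 1  t=1,i=8
  ..#.. -> #   bit 4 = 1  t=1,i=5
  ...## -> #   bit 3 = 1  t=6,i=8
  ...#. -> .   bit 2 = 0  t=1,i=4
  ....# -> .   bit 1 = 0  t=3,i=8
  ..... -> #   bit 0 = 1  t=7,i=3
  bits 10000110110101110110101000111001 = 2262264377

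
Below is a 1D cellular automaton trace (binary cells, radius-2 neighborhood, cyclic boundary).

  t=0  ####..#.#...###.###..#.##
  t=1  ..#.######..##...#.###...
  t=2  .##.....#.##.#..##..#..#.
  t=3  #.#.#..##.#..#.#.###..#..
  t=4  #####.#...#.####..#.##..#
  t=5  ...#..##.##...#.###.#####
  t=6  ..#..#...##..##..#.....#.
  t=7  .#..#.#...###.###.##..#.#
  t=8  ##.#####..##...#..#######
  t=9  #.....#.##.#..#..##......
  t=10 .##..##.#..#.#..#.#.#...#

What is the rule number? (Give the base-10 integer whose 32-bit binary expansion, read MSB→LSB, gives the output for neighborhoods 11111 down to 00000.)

1115510180

  [31] ##### => .  t=0,i=0
  [30] ####. => #  t=0,i=2
  [29] ###.# => .  t=0,i=14
  [28] ###.. => .  t=0,i=3
  [27] ##.## => .  t=0,i=15
  [26] ##.#. => .  t=2,i=12
  [25] ##..# => #  t=0,i=4
  [24] ##... => .  t=1,i=14
  [23] #.### => .  t=0,i=16
  [22] #.##. => #  t=2,i=10
  [21] #.#.# => #  t=3,i=2
  [20] #.#.. => #  t=0,i=8
  [19] #..## => #  t=1,i=11
  [18] #..#. => #  t=0,i=5
  [17] #...# => .  t=0,i=10
  [16] #.... => #  t=1,i=23
  [15] .#### => .  t=0,i=24
  [14] .###. => #  t=0,i=13
  [13] .##.# => .  t=2,i=11
  [12] .##.. => #  t=1,i=13
  [11] .#.## => .  t=0,i=22
  [10] .#.#. => #  t=0,i=7
  [9] .#..# => .  t=2,i=14
  [8] .#... => #  t=0,i=9
  [7] ..### => #  t=0,i=12
  [6] ..##. => .  t=1,i=12
  [5] ..#.# => #  t=0,i=6
  [4] ..#.. => .  t=2,i=20
  [3] ...## => .  t=0,i=11
  [2] ...#. => #  t=1,i=1
  [1] ....# => .  t=1,i=0
  [0] ..... => .  t=1,i=24
  bits 01000010011111010101010110100100 = 1115510180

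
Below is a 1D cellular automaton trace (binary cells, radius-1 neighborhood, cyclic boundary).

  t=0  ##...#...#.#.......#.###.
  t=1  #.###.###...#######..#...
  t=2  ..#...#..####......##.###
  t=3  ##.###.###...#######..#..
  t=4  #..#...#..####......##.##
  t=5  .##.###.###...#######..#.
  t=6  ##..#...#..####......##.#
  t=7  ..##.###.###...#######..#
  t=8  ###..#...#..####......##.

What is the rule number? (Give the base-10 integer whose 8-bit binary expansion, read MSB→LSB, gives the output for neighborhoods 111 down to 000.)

  ###|.  b7=0 t=0,i=22
  ##.|.  b6=0 t=0,i=1
  #.#|.  b5=0 t=0,i=10
  #..|#  b4=1 t=0,i=2
  .##|#  b3=1 t=0,i=0
  .#.|.  b2=0 t=0,i=5
  ..#|#  b1=1 t=0,i=4
  ...|#  b0=1 t=0,i=3
  bits 00011011 = 27

27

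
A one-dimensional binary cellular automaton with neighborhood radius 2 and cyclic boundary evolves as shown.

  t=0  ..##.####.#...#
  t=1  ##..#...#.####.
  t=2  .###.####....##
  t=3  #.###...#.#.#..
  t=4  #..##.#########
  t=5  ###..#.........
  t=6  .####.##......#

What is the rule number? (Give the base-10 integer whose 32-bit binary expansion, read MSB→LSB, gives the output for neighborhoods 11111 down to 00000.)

  ##### -> .   bit 31 = 0  t=4,i=8
  ####. -> .   bit 30 = 0  t=0,i=7
  ###.# -> #   bit 29 = 1  t=0,i=8
  ###.. -> #   bit 28 = 1  t=2,i=8
  ##.## -> #   bit 27 = 1  t=0,i=4
  ##.#. -> .   bit 26 = 0  t=0,i=9
  ##..# -> #   bit 25 = 1  t=1,i=2
  ##... -> .   bit 24 = 0  t=2,i=9
  #.### -> .   bit 23 = 0  t=0,i=5
  #.##. -> .   bit 22 = 0  t=1,i=0
  #.#.# -> #   bit 21 = 1  t=3,i=10
  #.#.. -> #   bit 20 = 1  t=0,i=10
  #..## -> #   bit 19 = 1  t=0,i=1
  #..#. -> #   bit 18 = 1  t=1,i=3
  #...# -> #   bit 17 = 1  t=0,i=12
  #.... -> #   bit 16 = 1  t=2,i=10
  .#### -> .   bit 15 = 0  t=0,i=6
  .###. -> #   bit 14 = 1  t=2,i=2
  .##.# -> .   bit 13 = 0  t=0,i=3
  .##.. -> #   bit 12 = 1  t=1,i=1
  .#.## -> .   bit 11 = 0  t=1,i=9
  .#.#. -> #   bit 10 = 1  t=3,i=9
  .#..# -> #   bit 9 = 1  t=0,i=0
  .#... -> #   bit 8 = 1  t=0,i=11
  ..### -> .   bit 7 = 0  t=5,i=0
  ..##. -> .   bit 6 = 0  t=0,i=2
  ..#.# -> #   bit 5 = 1  t=1,i=8
  ..#.. -> .   bit 4 = 0  t=0,i=14
  ...## -> #   bit 3 = 1  t=2,i=12
  ...#. -> #   bit 2 = 1  t=0,i=13
  ....# -> .   bit 1 = 0  t=2,i=11
  ..... -> .   bit 0 = 0  t=5,i=8
  bits 00111010001111110101011100101100 = 977229612

977229612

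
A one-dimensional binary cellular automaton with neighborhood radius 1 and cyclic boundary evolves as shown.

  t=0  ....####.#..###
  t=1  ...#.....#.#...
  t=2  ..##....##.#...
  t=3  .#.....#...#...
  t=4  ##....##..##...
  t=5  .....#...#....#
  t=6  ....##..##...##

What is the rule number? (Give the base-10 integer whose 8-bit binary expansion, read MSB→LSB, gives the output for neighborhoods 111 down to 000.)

6

  [7] ### => .  t=0,i=5
  [6] ##. => .  t=0,i=7
  [5] #.# => .  t=0,i=8
  [4] #.. => .  t=0,i=0
  [3] .## => .  t=0,i=4
  [2] .#. => #  t=0,i=9
  [1] ..# => #  t=0,i=3
  [0] ... => .  t=0,i=1
  bits 00000110 = 6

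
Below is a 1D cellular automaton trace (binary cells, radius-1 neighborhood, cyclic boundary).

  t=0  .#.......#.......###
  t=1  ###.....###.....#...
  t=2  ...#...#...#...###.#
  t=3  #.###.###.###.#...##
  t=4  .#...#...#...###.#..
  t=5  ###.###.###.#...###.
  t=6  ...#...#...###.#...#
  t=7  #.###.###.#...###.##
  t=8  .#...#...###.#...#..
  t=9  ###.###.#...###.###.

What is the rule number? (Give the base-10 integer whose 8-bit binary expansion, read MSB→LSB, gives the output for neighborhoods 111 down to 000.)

  [7] ### => .  t=0,i=18
  [6] ##. => .  t=0,i=19
  [5] #.# => #  t=0,i=0
  [4] #.. => #  t=0,i=2
  [3] .## => .  t=0,i=17
  [2] .#. => #  t=0,i=1
  [1] ..# => #  t=0,i=8
  [0] ... => .  t=0,i=3
  bits 00110110 = 54

54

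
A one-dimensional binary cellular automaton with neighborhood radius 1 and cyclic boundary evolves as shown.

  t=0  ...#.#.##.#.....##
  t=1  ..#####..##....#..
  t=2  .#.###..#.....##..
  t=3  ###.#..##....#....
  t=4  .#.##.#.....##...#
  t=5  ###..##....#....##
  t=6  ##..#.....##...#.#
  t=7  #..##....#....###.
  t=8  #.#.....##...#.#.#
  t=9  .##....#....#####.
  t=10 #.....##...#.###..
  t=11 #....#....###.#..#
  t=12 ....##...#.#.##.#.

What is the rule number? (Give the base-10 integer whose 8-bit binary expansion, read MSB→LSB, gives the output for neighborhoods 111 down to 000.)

  [7] ### => #  t=1,i=3
  [6] ##. => .  t=0,i=8
  [5] #.# => #  t=0,i=4
  [4] #.. => .  t=0,i=0
  [3] .## => .  t=0,i=7
  [2] .#. => #  t=0,i=3
  [1] ..# => #  t=0,i=2
  [0] ... => .  t=0,i=1
  bits 10100110 = 166

166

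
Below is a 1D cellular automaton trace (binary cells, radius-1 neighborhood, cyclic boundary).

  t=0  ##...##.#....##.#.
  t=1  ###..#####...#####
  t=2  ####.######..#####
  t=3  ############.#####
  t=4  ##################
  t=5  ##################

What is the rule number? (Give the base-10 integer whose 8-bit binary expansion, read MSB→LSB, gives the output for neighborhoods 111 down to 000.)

252

  ### -> #   bit 7 = 1  t=1,i=0
  ##. -> #   bit 6 = 1  t=0,i=1
  #.# -> #   bit 5 = 1  t=0,i=7
  #.. -> #   bit 4 = 1  t=0,i=2
  .## -> #   bit 3 = 1  t=0,i=0
  .#. -> #   bit 2 = 1  t=0,i=8
  ..# -> .   bit 1 = 0  t=0,i=4
  ... -> .   bit 0 = 0  t=0,i=3
  bits 11111100 = 252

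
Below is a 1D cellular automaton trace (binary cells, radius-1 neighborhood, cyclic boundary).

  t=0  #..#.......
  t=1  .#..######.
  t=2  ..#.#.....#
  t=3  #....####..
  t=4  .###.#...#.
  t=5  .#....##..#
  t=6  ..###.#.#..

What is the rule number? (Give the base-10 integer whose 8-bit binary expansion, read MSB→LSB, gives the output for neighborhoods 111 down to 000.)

  nb ###: next=.  (t=1,i=5, bit7=0)
  nb ##.: next=.  (t=1,i=9, bit6=0)
  nb #.#: next=.  (t=2,i=3, bit5=0)
  nb #..: next=#  (t=0,i=1, bit4=1)
  nb .##: next=#  (t=1,i=4, bit3=1)
  nb .#.: next=.  (t=0,i=0, bit2=0)
  nb ..#: next=.  (t=0,i=2, bit1=0)
  nb ...: next=#  (t=0,i=5, bit0=1)
  bits 00011001 = 25

25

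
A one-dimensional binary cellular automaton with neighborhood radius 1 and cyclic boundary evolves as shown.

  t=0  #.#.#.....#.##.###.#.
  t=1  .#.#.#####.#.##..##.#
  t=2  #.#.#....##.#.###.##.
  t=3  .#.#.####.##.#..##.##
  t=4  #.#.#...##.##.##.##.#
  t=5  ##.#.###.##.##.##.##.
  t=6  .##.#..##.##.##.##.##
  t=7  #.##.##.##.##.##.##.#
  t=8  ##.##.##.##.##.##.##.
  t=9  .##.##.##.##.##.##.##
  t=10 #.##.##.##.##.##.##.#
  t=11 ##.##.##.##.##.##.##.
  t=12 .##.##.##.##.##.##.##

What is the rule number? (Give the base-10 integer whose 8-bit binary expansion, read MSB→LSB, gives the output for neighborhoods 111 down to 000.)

115

  nb ###: next=.  (t=0,i=16, bit7=0)
  nb ##.: next=#  (t=0,i=13, bit6=1)
  nb #.#: next=#  (t=0,i=1, bit5=1)
  nb #..: next=#  (t=0,i=5, bit4=1)
  nb .##: next=.  (t=0,i=12, bit3=0)
  nb .#.: next=.  (t=0,i=0, bit2=0)
  nb ..#: next=#  (t=0,i=9, bit1=1)
  nb ...: next=#  (t=0,i=6, bit0=1)
  bits 01110011 = 115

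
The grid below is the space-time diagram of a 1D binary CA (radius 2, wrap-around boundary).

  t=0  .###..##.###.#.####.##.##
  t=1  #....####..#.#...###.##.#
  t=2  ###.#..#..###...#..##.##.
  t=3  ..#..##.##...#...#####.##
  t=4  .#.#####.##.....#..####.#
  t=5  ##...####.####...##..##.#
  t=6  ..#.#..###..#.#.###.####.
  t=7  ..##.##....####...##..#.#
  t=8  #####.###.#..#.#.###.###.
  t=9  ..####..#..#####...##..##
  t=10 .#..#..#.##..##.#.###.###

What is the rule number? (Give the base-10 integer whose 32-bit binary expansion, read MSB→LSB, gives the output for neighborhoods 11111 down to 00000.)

3912054377

  #####|#  b31=1 t=3,i=19
  ####.|#  b30=1 t=0,i=17
  ###.#|#  b29=1 t=0,i=11
  ###..|.  b28=0 t=0,i=3
  ##.##|#  b27=1 t=0,i=0
  ##.#.|.  b26=0 t=0,i=12
  ##..#|.  b25=0 t=0,i=4
  ##...|#  b24=1 t=1,i=1
  #.###|.  b23=0 t=0,i=1
  #.##.|.  b22=0 t=0,i=20
  #.#.#|#  b21=1 t=0,i=13
  #.#..|.  b20=0 t=1,i=13
  #..##|#  b19=1 t=0,i=5
  #..#.|#  b18=1 t=1,i=10
  #...#|.  b17=0 t=1,i=15
  #....|#  b16=1 t=1,i=2
  .####|.  b15=0 t=0,i=16
  .###.|.  b14=0 t=0,i=2
  .##.#|#  b13=1 t=0,i=7
  .##..|#  b12=1 t=1,i=0
  .#.##|.  b11=0 t=0,i=14
  .#.#.|#  b10=1 t=1,i=12
  .#..#|#  b9=1 t=2,i=5
  .#...|.  b8=0 t=1,i=14
  ..###|.  b7=0 t=1,i=5
  ..##.|#  b6=1 t=0,i=6
  ..#.#|#  b5=1 t=1,i=11
  ..#..|.  b4=0 t=2,i=7
  ...##|#  b3=1 t=1,i=4
  ...#.|.  b2=0 t=2,i=15
  ....#|.  b1=0 t=1,i=3
  .....|#  b0=1 t=4,i=13
  bits 11101001001011010011011001101001 = 3912054377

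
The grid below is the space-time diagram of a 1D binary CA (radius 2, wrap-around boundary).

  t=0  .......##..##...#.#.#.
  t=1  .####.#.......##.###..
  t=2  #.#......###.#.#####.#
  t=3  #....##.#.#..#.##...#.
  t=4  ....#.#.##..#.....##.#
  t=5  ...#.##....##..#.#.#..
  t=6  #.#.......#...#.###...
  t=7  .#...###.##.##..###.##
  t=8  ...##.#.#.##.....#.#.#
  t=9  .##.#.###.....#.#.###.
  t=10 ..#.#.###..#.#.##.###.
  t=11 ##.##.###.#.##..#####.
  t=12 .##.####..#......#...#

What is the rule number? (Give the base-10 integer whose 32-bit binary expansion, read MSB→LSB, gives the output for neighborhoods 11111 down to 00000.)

413590557

  ##### -> .   bit 31 = 0  t=2,i=17
  ####. -> .   bit 30 = 0  t=1,i=3
  ###.# -> .   bit 29 = 0  t=1,i=4
  ###.. -> #   bit 28 = 1  t=1,i=19
  ##.## -> #   bit 27 = 1  t=1,i=16
  ##.#. -> .   bit 26 = 0  t=1,i=5
  ##..# -> .   bit 25 = 0  t=0,i=9
  ##... -> .   bit 24 = 0  t=0,i=13
  #.### -> #   bit 23 = 1  t=1,i=17
  #.##. -> .   bit 22 = 0  t=2,i=21
  #.#.# -> #   bit 21 = 1  t=0,i=18
  #.#.. -> .   bit 20 = 0  t=0,i=20
  #..## -> .   bit 19 = 0  t=0,i=10
  #..#. -> #   bit 18 = 1  t=3,i=12
  #...# -> #   bit 17 = 1  t=0,i=14
  #.... -> .   bit 16 = 0  t=0,i=0
  .#### -> #   bit 15 = 1  t=1,i=2
  .###. -> #   bit 14 = 1  t=1,i=18
  .##.# -> #   bit 13 = 1  t=1,i=15
  .##.. -> .   bit 12 = 0  t=0,i=8
  .#.## -> .   bit 11 = 0  t=2,i=14
  .#.#. -> #   bit 10 = 1  t=0,i=17
  .#..# -> .   bit 9 = 0  t=3,i=11
  .#... -> .   bit 8 = 0  t=0,i=21
  ..### -> .   bit 7 = 0  t=1,i=1
  ..##. -> .   bit 6 = 0  t=0,i=7
  ..#.# -> .   bit 5 = 0  t=0,i=16
  ..#.. -> #   bit 4 = 1  t=4,i=12
  ...## -> #   bit 3 = 1  t=0,i=6
  ...#. -> #   bit 2 = 1  t=0,i=15
  ....# -> .   bit 1 = 0  t=0,i=5
  ..... -> #   bit 0 = 1  t=0,i=1
  bits 00011000101001101110010000011101 = 413590557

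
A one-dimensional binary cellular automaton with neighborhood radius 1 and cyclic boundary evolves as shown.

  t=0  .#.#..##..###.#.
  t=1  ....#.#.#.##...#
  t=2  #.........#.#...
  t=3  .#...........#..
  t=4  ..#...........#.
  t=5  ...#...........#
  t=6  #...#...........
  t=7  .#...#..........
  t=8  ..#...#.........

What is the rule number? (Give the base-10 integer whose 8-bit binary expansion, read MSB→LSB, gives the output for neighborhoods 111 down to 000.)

152

  ###|#  b7=1 t=0,i=11
  ##.|.  b6=0 t=0,i=7
  #.#|.  b5=0 t=0,i=2
  #..|#  b4=1 t=0,i=4
  .##|#  b3=1 t=0,i=6
  .#.|.  b2=0 t=0,i=1
  ..#|.  b1=0 t=0,i=0
  ...|.  b0=0 t=1,i=1
  bits 10011000 = 152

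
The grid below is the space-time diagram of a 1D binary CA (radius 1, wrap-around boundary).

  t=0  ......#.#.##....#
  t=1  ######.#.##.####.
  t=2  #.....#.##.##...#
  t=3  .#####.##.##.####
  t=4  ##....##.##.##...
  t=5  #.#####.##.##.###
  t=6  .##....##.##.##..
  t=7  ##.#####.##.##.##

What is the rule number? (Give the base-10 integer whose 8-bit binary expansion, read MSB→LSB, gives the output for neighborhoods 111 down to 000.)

59

  ### -> .   bit 7 = 0  t=1,i=1
  ##. -> .   bit 6 = 0  t=0,i=11
  #.# -> #   bit 5 = 1  t=0,i=7
  #.. -> #   bit 4 = 1  t=0,i=0
  .## -> #   bit 3 = 1  t=0,i=10
  .#. -> .   bit 2 = 0  t=0,i=6
  ..# -> #   bit 1 = 1  t=0,i=5
  ... -> #   bit 0 = 1  t=0,i=1
  bits 00111011 = 59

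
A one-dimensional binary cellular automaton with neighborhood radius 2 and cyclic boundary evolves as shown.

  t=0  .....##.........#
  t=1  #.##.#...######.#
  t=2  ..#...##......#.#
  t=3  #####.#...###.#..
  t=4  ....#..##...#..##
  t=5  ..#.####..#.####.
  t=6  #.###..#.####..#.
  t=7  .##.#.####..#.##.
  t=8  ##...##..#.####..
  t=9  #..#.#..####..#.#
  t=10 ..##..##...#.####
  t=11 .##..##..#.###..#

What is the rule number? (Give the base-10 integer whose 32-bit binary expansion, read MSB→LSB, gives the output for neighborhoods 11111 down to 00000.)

  [31] ##### => .  t=1,i=11
  [30] ####. => .  t=1,i=13
  [29] ###.# => #  t=1,i=14
  [28] ###.. => #  t=5,i=7
  [27] ##.## => .  t=1,i=1
  [26] ##.#. => .  t=1,i=4
  [25] ##..# => .  t=5,i=8
  [24] ##... => .  t=0,i=7
  [23] #.### => #  t=5,i=4
  [22] #.##. => #  t=1,i=2
  [21] #.#.# => .  t=6,i=0
  [20] #.#.. => .  t=1,i=5
  [19] #..## => #  t=3,i=16
  [18] #..#. => #  t=2,i=1
  [17] #...# => #  t=1,i=7
  [16] #.... => .  t=0,i=1
  [15] .#### => .  t=1,i=10
  [14] .###. => .  t=3,i=11
  [13] .##.# => .  t=1,i=0
  [12] .##.. => .  t=0,i=6
  [11] .#.## => #  t=5,i=3
  [10] .#.#. => .  t=2,i=15
  [9] .#..# => #  t=2,i=0
  [8] .#... => #  t=0,i=0
  [7] ..### => .  t=1,i=9
  [6] ..##. => #  t=0,i=5
  [5] ..#.# => #  t=2,i=14
  [4] ..#.. => #  t=0,i=16
  [3] ...## => .  t=0,i=4
  [2] ...#. => .  t=0,i=15
  [1] ....# => #  t=0,i=3
  [0] ..... => #  t=0,i=2
  bits 00110000110011100000101101110011 = 818809715

818809715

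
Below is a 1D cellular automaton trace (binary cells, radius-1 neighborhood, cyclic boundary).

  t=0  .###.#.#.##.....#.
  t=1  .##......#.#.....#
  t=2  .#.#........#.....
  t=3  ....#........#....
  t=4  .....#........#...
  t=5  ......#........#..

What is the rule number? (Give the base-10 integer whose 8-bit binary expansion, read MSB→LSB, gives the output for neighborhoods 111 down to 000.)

  [7] ### => #  t=0,i=2
  [6] ##. => .  t=0,i=3
  [5] #.# => .  t=0,i=4
  [4] #.. => #  t=0,i=11
  [3] .## => #  t=0,i=1
  [2] .#. => .  t=0,i=5
  [1] ..# => .  t=0,i=0
  [0] ... => .  t=0,i=12
  bits 10011000 = 152

152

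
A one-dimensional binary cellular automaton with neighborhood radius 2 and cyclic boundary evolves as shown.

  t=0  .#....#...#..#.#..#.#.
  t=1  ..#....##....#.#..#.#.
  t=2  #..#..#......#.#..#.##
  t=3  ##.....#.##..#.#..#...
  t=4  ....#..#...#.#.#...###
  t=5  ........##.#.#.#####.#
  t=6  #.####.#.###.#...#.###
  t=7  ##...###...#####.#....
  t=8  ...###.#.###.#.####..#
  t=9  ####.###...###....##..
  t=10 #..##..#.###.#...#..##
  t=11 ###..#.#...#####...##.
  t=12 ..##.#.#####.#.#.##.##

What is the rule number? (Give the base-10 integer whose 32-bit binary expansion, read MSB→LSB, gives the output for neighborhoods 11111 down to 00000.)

3191480745

  #####|#  b31=1 t=5,i=17
  ####.|.  b30=0 t=5,i=18
  ###.#|#  b29=1 t=5,i=19
  ###..|#  b28=1 t=2,i=0
  ##.##|#  b27=1 t=6,i=1
  ##.#.|#  b26=1 t=5,i=10
  ##..#|#  b25=1 t=2,i=1
  ##...|.  b24=0 t=1,i=9
  #.###|.  b23=0 t=2,i=20
  #.##.|.  b22=0 t=3,i=9
  #.#.#|#  b21=1 t=4,i=13
  #.#..|#  b20=1 t=0,i=15
  #..##|#  b19=1 t=9,i=21
  #..#.|.  b18=0 t=0,i=0
  #...#|#  b17=1 t=0,i=8
  #....|.  b16=0 t=0,i=3
  .####|.  b15=0 t=5,i=16
  .###.|.  b14=0 t=2,i=21
  .##.#|#  b13=1 t=5,i=9
  .##..|.  b12=0 t=1,i=8
  .#.##|.  b11=0 t=2,i=19
  .#.#.|.  b10=0 t=0,i=14
  .#..#|.  b9=0 t=0,i=11
  .#...|#  b8=1 t=0,i=2
  ..###|#  b7=1 t=4,i=19
  ..##.|.  b6=0 t=1,i=7
  ..#.#|#  b5=1 t=0,i=13
  ..#..|.  b4=0 t=0,i=1
  ...##|#  b3=1 t=1,i=6
  ...#.|.  b2=0 t=0,i=5
  ....#|.  b1=0 t=0,i=4
  .....|#  b0=1 t=2,i=9
  bits 10111110001110100010000110101001 = 3191480745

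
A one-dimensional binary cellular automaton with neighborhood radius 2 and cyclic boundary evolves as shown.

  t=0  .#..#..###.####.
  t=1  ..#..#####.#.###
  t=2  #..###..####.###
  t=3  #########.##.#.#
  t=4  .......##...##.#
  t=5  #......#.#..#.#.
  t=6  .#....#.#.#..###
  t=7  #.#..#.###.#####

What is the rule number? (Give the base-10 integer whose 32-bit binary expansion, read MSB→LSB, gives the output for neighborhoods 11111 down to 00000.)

2007517124

  nb #####: next=.  (t=1,i=7, bit31=0)
  nb ####.: next=#  (t=0,i=13, bit30=1)
  nb ###.#: next=#  (t=0,i=9, bit29=1)
  nb ###..: next=#  (t=0,i=14, bit28=1)
  nb ##.##: next=.  (t=0,i=10, bit27=0)
  nb ##.#.: next=#  (t=1,i=10, bit26=1)
  nb ##..#: next=#  (t=0,i=15, bit25=1)
  nb ##...: next=#  (t=4,i=9, bit24=1)
  nb #.###: next=#  (t=0,i=11, bit23=1)
  nb #.##.: next=.  (t=3,i=10, bit22=0)
  nb #.#.#: next=#  (t=1,i=11, bit21=1)
  nb #.#..: next=.  (t=4,i=15, bit20=0)
  nb #..##: next=#  (t=0,i=6, bit19=1)
  nb #..#.: next=.  (t=0,i=0, bit18=0)
  nb #...#: next=.  (t=4,i=10, bit17=0)
  nb #....: next=.  (t=4,i=1, bit16=0)
  nb .####: next=.  (t=0,i=12, bit15=0)
  nb .###.: next=#  (t=0,i=8, bit14=1)
  nb .##.#: next=.  (t=3,i=11, bit13=0)
  nb .##..: next=.  (t=4,i=8, bit12=0)
  nb .#.##: next=.  (t=1,i=12, bit11=0)
  nb .#.#.: next=#  (t=5,i=8, bit10=1)
  nb .#..#: next=#  (t=0,i=2, bit9=1)
  nb .#...: next=#  (t=4,i=0, bit8=1)
  nb ..###: next=#  (t=0,i=7, bit7=1)
  nb ..##.: next=#  (t=4,i=7, bit6=1)
  nb ..#.#: next=.  (t=5,i=7, bit5=0)
  nb ..#..: next=.  (t=0,i=1, bit4=0)
  nb ...##: next=.  (t=4,i=6, bit3=0)
  nb ...#.: next=#  (t=5,i=6, bit2=1)
  nb ....#: next=.  (t=4,i=5, bit1=0)
  nb .....: next=.  (t=4,i=2, bit0=0)
  bits 01110111101010000100011111000100 = 2007517124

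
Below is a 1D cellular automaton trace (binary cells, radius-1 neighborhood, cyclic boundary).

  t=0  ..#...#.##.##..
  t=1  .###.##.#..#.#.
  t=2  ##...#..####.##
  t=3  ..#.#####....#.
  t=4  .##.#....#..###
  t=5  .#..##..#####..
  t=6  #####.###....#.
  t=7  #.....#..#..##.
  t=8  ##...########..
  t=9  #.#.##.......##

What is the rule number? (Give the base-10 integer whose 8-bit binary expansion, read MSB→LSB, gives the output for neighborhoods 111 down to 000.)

30

  nb ###: next=.  (t=1,i=2, bit7=0)
  nb ##.: next=.  (t=0,i=9, bit6=0)
  nb #.#: next=.  (t=0,i=7, bit5=0)
  nb #..: next=#  (t=0,i=3, bit4=1)
  nb .##: next=#  (t=0,i=8, bit3=1)
  nb .#.: next=#  (t=0,i=2, bit2=1)
  nb ..#: next=#  (t=0,i=1, bit1=1)
  nb ...: next=.  (t=0,i=0, bit0=0)
  bits 00011110 = 30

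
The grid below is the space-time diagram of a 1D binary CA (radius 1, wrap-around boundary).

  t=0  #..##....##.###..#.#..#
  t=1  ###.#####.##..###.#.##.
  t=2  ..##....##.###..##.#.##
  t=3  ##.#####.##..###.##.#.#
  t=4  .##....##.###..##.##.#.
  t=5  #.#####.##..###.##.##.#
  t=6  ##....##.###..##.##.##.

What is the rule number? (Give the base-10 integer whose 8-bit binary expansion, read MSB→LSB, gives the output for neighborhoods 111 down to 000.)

115

  ### -> .   bit 7 = 0  t=0,i=13
  ##. -> #   bit 6 = 1  t=0,i=0
  #.# -> #   bit 5 = 1  t=0,i=11
  #.. -> #   bit 4 = 1  t=0,i=1
  .## -> .   bit 3 = 0  t=0,i=3
  .#. -> .   bit 2 = 0  t=0,i=17
  ..# -> #   bit 1 = 1  t=0,i=2
  ... -> #   bit 0 = 1  t=0,i=6
  bits 01110011 = 115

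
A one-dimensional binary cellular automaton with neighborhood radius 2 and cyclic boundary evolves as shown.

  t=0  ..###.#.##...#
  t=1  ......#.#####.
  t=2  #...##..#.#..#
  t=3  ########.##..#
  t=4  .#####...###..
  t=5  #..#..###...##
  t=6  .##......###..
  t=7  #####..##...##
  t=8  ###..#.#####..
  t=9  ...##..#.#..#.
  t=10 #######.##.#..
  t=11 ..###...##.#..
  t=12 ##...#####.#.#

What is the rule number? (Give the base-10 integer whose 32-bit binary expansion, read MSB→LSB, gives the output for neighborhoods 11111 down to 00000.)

2214016078

  #####|#  b31=1 t=1,i=10
  ####.|.  b30=0 t=1,i=11
  ###.#|.  b29=0 t=0,i=4
  ###..|.  b28=0 t=1,i=12
  ##.##|.  b27=0 t=3,i=8
  ##.#.|.  b26=0 t=0,i=5
  ##..#|#  b25=1 t=2,i=6
  ##...|#  b24=1 t=0,i=10
  #.###|#  b23=1 t=1,i=8
  #.##.|#  b22=1 t=0,i=8
  #.#.#|#  b21=1 t=0,i=6
  #.#..|#  b20=1 t=2,i=10
  #..##|.  b19=0 t=0,i=1
  #..#.|#  b18=1 t=2,i=7
  #...#|#  b17=1 t=0,i=11
  #....|#  b16=1 t=1,i=0
  .####|.  b15=0 t=1,i=9
  .###.|.  b14=0 t=0,i=3
  .##.#|#  b13=1 t=10,i=9
  .##..|#  b12=1 t=0,i=9
  .#.##|.  b11=0 t=0,i=7
  .#.#.|#  b10=1 t=2,i=9
  .#..#|.  b9=0 t=0,i=0
  .#...|.  b8=0 t=9,i=13
  ..###|.  b7=0 t=0,i=2
  ..##.|#  b6=1 t=2,i=4
  ..#.#|.  b5=0 t=1,i=6
  ..#..|.  b4=0 t=0,i=13
  ...##|#  b3=1 t=2,i=3
  ...#.|#  b2=1 t=0,i=12
  ....#|#  b1=1 t=1,i=4
  .....|.  b0=0 t=1,i=1
  bits 10000011111101110011010001001110 = 2214016078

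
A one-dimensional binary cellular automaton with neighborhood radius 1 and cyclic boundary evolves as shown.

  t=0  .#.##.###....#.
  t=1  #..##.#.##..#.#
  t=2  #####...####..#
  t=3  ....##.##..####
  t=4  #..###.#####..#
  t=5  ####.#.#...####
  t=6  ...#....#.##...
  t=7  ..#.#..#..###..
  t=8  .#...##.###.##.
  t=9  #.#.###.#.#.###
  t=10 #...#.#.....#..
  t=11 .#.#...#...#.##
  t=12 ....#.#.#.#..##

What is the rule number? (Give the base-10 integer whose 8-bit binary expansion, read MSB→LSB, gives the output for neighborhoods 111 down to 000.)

90

  nb ###: next=.  (t=0,i=7, bit7=0)
  nb ##.: next=#  (t=0,i=4, bit6=1)
  nb #.#: next=.  (t=0,i=2, bit5=0)
  nb #..: next=#  (t=0,i=9, bit4=1)
  nb .##: next=#  (t=0,i=3, bit3=1)
  nb .#.: next=.  (t=0,i=1, bit2=0)
  nb ..#: next=#  (t=0,i=0, bit1=1)
  nb ...: next=.  (t=0,i=10, bit0=0)
  bits 01011010 = 90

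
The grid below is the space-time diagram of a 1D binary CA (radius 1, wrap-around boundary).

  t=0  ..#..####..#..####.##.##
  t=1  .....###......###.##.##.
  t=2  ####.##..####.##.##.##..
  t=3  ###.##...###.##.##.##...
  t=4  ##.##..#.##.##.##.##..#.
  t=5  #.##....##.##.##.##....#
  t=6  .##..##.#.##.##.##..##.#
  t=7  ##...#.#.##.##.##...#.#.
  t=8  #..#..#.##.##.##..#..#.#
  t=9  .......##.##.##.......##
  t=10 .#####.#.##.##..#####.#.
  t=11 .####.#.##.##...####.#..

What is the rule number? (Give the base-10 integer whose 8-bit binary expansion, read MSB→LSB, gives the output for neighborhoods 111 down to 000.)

169

  nb ###: next=#  (t=0,i=6, bit7=1)
  nb ##.: next=.  (t=0,i=8, bit6=0)
  nb #.#: next=#  (t=0,i=18, bit5=1)
  nb #..: next=.  (t=0,i=0, bit4=0)
  nb .##: next=#  (t=0,i=5, bit3=1)
  nb .#.: next=.  (t=0,i=2, bit2=0)
  nb ..#: next=.  (t=0,i=1, bit1=0)
  nb ...: next=#  (t=1,i=0, bit0=1)
  bits 10101001 = 169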